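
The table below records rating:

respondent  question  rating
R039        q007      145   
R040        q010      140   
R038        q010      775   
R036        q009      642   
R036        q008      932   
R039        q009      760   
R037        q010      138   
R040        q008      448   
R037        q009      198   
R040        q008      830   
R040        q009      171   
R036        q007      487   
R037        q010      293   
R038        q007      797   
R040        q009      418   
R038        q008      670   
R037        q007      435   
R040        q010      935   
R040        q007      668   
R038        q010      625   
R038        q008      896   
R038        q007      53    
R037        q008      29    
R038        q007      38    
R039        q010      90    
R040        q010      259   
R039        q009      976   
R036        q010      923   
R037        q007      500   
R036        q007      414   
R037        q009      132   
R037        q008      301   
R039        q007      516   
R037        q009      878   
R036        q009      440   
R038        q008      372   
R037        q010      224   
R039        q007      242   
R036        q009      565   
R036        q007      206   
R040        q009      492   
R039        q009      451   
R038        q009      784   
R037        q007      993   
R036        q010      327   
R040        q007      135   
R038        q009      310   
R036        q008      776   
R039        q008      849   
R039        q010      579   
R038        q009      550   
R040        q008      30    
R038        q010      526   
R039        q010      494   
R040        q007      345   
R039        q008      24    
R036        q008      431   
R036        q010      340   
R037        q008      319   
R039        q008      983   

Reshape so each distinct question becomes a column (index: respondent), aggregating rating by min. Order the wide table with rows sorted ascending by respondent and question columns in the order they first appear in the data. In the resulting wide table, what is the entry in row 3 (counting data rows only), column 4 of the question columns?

372

With rows sorted ascending by respondent, row 3 is respondent=R038. question columns in first-appearance order: q007, q010, q009, q008; column 4 is q008.
Long rows with respondent=R038, question=q008: min(670, 896, 372) = 372.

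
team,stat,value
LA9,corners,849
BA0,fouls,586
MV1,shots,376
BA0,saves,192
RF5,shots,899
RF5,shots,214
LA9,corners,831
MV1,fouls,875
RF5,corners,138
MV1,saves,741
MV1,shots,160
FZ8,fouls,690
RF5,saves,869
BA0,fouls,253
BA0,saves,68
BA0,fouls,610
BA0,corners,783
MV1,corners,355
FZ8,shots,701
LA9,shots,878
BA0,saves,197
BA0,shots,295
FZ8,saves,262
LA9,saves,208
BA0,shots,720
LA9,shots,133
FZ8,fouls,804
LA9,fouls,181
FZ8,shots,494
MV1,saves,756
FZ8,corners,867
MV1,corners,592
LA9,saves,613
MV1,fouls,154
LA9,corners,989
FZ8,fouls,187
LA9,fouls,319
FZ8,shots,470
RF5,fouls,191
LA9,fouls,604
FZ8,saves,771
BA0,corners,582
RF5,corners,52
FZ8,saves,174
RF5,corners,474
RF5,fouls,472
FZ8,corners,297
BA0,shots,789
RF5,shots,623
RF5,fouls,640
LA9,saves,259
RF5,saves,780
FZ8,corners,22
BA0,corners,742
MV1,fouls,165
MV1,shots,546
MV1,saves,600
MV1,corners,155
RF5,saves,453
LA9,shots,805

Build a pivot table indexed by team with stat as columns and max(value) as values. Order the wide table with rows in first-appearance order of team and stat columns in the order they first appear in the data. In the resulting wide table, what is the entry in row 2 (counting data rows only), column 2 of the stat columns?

With rows in first-appearance order of team, row 2 is team=BA0. stat columns in first-appearance order: corners, fouls, shots, saves; column 2 is fouls.
Long rows with team=BA0, stat=fouls: max(586, 253, 610) = 610.

610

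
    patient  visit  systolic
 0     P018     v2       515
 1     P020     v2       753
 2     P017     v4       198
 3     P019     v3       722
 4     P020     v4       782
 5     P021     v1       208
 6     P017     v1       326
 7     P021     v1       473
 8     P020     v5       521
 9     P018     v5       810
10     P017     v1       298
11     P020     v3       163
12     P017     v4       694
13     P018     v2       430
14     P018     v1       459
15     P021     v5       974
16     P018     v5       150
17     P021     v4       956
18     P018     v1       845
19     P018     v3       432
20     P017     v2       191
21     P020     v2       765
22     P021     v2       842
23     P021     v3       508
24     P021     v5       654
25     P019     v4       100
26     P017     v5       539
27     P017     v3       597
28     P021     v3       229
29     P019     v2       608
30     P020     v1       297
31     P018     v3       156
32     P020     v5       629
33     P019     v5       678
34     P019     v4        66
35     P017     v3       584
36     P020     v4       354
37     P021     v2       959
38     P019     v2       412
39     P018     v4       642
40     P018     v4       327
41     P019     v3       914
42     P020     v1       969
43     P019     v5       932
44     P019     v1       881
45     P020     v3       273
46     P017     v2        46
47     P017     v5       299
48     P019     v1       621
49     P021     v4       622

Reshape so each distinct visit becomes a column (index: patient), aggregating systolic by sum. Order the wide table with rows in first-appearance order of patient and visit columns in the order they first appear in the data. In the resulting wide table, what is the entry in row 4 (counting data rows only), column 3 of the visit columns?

With rows in first-appearance order of patient, row 4 is patient=P019. visit columns in first-appearance order: v2, v4, v3, v1, v5; column 3 is v3.
Long rows with patient=P019, visit=v3: 722 + 914 = 1636.

1636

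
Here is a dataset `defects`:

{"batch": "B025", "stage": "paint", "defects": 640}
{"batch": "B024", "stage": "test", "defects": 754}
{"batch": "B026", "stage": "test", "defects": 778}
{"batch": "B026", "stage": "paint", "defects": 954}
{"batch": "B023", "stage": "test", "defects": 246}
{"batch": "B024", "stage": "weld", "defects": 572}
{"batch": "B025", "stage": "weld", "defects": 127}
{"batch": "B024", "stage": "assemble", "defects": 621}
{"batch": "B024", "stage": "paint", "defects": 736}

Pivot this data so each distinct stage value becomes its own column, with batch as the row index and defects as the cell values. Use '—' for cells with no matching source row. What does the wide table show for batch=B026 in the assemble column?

No long-format row has batch=B026 and stage=assemble, so the cell is —.

—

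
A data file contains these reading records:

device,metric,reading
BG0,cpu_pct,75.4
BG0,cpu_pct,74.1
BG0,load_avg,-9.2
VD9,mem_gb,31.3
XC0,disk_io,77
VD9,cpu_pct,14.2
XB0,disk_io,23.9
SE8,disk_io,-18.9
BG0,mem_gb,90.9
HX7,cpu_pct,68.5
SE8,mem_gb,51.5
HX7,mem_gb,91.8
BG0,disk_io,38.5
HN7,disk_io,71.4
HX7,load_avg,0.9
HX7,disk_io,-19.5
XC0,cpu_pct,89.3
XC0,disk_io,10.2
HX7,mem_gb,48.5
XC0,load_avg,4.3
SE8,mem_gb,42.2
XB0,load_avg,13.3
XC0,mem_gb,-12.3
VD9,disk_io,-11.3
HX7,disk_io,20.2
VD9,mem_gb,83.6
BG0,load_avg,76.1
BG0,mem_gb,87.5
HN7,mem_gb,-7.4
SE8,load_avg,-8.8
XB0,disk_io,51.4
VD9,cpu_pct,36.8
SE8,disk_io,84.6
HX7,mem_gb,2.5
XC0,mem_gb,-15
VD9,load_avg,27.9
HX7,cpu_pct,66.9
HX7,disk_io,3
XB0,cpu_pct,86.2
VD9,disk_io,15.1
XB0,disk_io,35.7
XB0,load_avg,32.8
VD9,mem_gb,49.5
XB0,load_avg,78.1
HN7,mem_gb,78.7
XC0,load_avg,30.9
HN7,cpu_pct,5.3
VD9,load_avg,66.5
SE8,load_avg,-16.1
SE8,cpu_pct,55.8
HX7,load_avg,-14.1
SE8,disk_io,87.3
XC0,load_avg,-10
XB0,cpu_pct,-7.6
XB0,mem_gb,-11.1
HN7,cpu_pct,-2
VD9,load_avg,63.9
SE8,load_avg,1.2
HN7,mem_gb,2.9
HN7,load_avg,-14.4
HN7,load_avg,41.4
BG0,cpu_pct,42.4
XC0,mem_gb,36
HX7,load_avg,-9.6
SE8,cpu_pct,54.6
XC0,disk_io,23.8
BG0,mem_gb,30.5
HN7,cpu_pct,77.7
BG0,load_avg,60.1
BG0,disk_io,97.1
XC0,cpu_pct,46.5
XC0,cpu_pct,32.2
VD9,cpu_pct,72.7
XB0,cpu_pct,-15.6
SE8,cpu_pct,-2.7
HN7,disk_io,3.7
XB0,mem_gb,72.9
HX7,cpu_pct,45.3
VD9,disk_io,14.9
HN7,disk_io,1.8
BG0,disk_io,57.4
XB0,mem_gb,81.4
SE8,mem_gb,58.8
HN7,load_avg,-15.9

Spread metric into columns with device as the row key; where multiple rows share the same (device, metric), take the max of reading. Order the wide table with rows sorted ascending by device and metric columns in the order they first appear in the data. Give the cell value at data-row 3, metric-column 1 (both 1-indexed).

68.5

With rows sorted ascending by device, row 3 is device=HX7. metric columns in first-appearance order: cpu_pct, load_avg, mem_gb, disk_io; column 1 is cpu_pct.
Long rows with device=HX7, metric=cpu_pct: max(68.5, 66.9, 45.3) = 68.5.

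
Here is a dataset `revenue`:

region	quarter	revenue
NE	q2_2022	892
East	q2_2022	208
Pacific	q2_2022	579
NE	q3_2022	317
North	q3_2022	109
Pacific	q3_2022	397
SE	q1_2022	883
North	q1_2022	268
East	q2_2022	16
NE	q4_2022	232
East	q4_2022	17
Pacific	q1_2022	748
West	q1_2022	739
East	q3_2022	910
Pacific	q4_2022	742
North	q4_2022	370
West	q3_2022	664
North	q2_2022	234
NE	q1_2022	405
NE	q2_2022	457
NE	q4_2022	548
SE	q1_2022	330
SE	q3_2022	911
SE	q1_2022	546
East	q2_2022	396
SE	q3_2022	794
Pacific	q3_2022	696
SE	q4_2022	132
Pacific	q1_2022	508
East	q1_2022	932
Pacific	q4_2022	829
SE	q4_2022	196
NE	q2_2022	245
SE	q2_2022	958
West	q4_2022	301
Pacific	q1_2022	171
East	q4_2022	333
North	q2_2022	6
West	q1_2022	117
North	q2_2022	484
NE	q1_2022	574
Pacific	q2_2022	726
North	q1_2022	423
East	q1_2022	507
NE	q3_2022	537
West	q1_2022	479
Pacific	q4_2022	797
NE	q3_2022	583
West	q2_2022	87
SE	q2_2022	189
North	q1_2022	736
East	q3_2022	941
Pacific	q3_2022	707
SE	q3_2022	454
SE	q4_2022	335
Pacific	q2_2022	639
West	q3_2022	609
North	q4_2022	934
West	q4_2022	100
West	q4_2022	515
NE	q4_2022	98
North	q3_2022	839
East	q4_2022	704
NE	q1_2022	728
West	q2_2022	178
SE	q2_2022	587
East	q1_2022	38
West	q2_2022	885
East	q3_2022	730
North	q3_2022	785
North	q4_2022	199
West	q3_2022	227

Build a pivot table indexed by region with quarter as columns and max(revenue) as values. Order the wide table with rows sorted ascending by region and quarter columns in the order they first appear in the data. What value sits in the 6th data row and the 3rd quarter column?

With rows sorted ascending by region, row 6 is region=West. quarter columns in first-appearance order: q2_2022, q3_2022, q1_2022, q4_2022; column 3 is q1_2022.
Long rows with region=West, quarter=q1_2022: max(739, 117, 479) = 739.

739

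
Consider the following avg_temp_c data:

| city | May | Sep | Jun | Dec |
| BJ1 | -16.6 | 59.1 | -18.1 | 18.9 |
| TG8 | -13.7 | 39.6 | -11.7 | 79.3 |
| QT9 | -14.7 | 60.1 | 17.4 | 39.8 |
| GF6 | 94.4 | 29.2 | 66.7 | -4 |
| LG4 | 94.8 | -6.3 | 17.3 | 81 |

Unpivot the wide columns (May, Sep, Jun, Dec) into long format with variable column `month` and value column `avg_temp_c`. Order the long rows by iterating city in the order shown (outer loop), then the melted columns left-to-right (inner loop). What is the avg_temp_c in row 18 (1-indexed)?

-6.3

20 rows total (5 × 4). Row 18: index ⌊(18-1)/4⌋ = 4 into city → LG4; (18-1) mod 4 = 1 into the melted columns → Sep.
So row 18 is (LG4, Sep, -6.3); avg_temp_c = -6.3.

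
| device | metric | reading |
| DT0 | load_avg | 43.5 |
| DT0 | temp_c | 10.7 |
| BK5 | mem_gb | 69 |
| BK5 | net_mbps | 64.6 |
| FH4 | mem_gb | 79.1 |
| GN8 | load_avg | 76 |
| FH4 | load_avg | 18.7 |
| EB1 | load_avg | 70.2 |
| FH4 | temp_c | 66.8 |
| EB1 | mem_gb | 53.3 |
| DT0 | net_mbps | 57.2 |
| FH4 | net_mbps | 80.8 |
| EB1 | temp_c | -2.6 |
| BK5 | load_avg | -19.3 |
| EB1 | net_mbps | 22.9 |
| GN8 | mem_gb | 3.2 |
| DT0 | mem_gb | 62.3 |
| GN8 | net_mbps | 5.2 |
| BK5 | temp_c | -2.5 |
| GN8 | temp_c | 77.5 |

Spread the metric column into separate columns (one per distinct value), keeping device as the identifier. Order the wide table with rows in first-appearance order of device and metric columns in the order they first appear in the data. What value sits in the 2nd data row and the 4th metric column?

With rows in first-appearance order of device, row 2 is device=BK5. metric columns in first-appearance order: load_avg, temp_c, mem_gb, net_mbps; column 4 is net_mbps.
Long rows with device=BK5, metric=net_mbps: reading = 64.6.

64.6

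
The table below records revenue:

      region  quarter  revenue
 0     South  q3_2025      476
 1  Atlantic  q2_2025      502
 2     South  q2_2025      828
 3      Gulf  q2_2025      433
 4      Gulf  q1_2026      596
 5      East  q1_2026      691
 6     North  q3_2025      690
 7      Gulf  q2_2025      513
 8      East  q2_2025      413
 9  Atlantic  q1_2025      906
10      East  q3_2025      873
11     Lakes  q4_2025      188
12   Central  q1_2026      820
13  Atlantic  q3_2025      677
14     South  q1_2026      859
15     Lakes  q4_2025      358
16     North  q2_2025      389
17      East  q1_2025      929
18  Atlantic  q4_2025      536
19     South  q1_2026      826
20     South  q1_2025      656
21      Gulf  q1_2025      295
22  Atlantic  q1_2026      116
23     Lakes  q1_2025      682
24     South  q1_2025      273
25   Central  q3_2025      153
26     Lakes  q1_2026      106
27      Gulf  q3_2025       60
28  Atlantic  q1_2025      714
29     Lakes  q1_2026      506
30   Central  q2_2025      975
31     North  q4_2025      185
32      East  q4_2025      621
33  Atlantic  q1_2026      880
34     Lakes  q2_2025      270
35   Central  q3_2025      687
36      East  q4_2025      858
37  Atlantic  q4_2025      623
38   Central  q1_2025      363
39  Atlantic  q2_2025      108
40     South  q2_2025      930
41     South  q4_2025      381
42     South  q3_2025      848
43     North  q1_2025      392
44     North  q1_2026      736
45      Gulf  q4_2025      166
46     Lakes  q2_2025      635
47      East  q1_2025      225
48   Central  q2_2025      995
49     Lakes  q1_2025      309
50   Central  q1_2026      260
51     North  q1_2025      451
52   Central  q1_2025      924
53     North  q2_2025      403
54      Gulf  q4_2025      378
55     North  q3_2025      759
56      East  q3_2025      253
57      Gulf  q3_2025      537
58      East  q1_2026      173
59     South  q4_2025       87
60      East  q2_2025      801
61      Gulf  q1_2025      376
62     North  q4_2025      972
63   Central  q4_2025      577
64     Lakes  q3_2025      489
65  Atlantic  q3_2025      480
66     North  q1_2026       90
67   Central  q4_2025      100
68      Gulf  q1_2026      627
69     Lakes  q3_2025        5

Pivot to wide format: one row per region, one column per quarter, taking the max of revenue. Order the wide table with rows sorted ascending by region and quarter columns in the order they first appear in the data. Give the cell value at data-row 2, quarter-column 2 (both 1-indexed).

With rows sorted ascending by region, row 2 is region=Central. quarter columns in first-appearance order: q3_2025, q2_2025, q1_2026, q1_2025, q4_2025; column 2 is q2_2025.
Long rows with region=Central, quarter=q2_2025: max(975, 995) = 995.

995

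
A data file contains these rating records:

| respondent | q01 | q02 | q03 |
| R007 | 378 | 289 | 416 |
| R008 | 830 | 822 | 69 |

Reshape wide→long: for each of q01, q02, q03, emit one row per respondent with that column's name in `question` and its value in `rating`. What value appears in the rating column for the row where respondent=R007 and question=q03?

Unpivoting turns each (respondent, wide-column) pair into one long row.
The wide cell at row R007, column q03 holds 416, so the long row (R007, q03) has rating=416.

416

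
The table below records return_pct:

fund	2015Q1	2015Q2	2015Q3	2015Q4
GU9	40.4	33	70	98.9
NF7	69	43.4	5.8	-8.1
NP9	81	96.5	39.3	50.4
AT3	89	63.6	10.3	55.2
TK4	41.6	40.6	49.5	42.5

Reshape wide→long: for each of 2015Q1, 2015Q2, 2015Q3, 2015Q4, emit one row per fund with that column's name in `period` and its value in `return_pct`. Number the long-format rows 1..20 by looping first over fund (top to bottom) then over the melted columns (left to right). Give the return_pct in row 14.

20 rows total (5 × 4). Row 14: index ⌊(14-1)/4⌋ = 3 into fund → AT3; (14-1) mod 4 = 1 into the melted columns → 2015Q2.
So row 14 is (AT3, 2015Q2, 63.6); return_pct = 63.6.

63.6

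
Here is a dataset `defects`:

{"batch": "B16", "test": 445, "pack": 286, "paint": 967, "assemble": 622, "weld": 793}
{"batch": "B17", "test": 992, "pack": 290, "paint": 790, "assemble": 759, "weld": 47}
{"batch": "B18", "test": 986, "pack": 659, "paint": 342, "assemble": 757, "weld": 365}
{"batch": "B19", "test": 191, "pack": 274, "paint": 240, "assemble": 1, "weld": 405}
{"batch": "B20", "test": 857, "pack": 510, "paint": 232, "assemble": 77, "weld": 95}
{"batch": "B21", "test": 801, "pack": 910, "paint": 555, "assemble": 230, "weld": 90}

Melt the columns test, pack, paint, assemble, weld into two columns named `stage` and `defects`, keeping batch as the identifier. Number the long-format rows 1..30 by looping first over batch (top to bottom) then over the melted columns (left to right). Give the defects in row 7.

290

30 rows total (6 × 5). Row 7: index ⌊(7-1)/5⌋ = 1 into batch → B17; (7-1) mod 5 = 1 into the melted columns → pack.
So row 7 is (B17, pack, 290); defects = 290.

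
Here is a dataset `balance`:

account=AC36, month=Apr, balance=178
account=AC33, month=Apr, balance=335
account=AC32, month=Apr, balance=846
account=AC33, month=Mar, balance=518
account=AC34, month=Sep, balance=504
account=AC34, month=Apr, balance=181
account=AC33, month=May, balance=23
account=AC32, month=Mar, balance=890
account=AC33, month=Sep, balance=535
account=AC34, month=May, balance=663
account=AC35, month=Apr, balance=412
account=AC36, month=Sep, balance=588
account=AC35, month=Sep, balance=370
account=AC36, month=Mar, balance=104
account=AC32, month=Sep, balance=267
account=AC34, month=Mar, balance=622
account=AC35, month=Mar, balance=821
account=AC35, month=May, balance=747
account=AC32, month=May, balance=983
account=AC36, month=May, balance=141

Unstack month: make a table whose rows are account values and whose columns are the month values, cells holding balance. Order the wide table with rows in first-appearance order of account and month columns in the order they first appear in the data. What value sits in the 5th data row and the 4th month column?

747

With rows in first-appearance order of account, row 5 is account=AC35. month columns in first-appearance order: Apr, Mar, Sep, May; column 4 is May.
Long rows with account=AC35, month=May: balance = 747.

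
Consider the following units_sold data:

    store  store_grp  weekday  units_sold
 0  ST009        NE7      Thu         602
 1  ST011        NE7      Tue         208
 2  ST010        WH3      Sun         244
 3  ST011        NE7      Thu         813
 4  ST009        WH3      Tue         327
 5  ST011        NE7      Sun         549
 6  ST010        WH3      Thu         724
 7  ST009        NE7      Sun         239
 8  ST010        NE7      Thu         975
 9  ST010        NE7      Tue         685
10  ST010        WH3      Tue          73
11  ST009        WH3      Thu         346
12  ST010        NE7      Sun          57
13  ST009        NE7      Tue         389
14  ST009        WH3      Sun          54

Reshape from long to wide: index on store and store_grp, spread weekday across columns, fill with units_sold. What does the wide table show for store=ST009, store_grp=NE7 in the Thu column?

Wide layout: rows indexed by store and store_grp, columns are the 3 distinct weekday values (Thu, Tue, Sun).
Cell (store=ST009, store_grp=NE7, weekday=Thu) draws from the long row where store=ST009, store_grp=NE7 and weekday=Thu, which has units_sold=602.

602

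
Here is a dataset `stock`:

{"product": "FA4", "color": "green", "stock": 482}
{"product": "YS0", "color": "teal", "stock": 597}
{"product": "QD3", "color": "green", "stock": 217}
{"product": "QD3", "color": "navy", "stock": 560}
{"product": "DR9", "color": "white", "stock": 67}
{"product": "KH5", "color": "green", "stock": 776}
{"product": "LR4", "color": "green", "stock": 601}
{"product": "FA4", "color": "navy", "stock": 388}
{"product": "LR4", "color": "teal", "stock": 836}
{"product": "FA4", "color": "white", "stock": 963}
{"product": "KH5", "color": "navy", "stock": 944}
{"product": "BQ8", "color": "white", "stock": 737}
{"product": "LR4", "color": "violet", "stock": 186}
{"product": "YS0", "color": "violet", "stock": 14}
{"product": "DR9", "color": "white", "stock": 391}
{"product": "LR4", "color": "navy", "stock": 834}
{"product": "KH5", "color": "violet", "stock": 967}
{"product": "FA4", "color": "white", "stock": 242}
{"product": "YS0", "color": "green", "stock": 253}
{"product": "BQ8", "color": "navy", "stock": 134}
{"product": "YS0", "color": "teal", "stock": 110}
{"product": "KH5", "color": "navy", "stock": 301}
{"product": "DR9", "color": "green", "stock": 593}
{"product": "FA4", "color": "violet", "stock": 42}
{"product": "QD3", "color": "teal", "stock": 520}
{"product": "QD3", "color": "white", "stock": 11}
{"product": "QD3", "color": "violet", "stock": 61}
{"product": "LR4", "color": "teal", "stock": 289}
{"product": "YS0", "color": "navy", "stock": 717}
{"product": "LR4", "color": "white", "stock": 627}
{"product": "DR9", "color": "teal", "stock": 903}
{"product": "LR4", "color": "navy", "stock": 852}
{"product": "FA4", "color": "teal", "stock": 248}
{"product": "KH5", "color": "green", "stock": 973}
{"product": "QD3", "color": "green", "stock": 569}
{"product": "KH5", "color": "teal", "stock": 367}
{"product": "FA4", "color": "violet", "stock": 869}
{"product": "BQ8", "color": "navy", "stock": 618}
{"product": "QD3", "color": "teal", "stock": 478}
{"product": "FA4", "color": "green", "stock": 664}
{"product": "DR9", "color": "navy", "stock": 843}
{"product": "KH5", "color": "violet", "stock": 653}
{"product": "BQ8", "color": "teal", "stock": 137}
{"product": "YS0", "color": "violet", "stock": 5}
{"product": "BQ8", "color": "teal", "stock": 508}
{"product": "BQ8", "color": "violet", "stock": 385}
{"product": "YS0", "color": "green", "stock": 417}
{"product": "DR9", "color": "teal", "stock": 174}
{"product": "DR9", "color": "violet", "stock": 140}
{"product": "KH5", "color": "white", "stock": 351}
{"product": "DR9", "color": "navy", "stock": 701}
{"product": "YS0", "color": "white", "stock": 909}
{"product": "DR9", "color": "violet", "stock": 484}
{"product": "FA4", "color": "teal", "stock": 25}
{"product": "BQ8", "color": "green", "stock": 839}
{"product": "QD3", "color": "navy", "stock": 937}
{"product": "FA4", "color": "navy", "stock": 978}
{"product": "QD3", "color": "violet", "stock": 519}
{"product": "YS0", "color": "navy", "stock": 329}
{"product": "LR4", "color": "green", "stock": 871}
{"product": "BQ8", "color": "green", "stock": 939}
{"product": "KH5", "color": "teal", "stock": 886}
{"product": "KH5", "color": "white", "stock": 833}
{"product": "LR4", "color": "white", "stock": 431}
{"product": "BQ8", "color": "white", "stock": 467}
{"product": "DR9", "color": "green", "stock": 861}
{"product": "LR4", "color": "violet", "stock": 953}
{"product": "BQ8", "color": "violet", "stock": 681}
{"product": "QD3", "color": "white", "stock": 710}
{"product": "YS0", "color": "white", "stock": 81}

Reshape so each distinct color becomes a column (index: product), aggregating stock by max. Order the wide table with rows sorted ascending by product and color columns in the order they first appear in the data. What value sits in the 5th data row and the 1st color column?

With rows sorted ascending by product, row 5 is product=LR4. color columns in first-appearance order: green, teal, navy, white, violet; column 1 is green.
Long rows with product=LR4, color=green: max(601, 871) = 871.

871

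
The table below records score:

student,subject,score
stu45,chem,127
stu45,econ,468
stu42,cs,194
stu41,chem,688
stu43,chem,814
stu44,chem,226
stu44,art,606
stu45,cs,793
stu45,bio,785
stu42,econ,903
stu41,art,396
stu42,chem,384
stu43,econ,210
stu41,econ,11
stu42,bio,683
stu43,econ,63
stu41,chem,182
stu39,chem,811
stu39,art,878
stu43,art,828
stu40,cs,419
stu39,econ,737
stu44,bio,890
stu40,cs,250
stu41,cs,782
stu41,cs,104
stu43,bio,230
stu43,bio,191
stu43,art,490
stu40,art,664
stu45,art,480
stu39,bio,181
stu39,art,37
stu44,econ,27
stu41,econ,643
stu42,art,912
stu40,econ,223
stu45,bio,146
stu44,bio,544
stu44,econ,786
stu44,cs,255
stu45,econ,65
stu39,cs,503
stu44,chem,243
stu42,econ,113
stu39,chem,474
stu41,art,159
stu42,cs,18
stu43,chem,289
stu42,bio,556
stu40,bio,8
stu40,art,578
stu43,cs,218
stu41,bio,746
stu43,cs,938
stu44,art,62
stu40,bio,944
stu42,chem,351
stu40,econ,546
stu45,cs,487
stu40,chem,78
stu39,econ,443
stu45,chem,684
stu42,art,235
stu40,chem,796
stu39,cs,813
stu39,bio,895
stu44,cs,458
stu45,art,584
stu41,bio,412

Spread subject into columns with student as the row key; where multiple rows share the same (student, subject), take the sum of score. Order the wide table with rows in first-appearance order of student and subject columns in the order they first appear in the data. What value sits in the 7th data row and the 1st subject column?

With rows in first-appearance order of student, row 7 is student=stu40. subject columns in first-appearance order: chem, econ, cs, art, bio; column 1 is chem.
Long rows with student=stu40, subject=chem: 78 + 796 = 874.

874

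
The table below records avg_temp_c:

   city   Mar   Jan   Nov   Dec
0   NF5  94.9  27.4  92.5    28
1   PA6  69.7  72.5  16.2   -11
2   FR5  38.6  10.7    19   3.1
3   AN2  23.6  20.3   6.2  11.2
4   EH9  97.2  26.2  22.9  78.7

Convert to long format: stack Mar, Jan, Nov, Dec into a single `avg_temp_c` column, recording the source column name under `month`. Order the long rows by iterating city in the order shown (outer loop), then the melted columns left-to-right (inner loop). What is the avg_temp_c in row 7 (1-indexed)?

16.2

20 rows total (5 × 4). Row 7: index ⌊(7-1)/4⌋ = 1 into city → PA6; (7-1) mod 4 = 2 into the melted columns → Nov.
So row 7 is (PA6, Nov, 16.2); avg_temp_c = 16.2.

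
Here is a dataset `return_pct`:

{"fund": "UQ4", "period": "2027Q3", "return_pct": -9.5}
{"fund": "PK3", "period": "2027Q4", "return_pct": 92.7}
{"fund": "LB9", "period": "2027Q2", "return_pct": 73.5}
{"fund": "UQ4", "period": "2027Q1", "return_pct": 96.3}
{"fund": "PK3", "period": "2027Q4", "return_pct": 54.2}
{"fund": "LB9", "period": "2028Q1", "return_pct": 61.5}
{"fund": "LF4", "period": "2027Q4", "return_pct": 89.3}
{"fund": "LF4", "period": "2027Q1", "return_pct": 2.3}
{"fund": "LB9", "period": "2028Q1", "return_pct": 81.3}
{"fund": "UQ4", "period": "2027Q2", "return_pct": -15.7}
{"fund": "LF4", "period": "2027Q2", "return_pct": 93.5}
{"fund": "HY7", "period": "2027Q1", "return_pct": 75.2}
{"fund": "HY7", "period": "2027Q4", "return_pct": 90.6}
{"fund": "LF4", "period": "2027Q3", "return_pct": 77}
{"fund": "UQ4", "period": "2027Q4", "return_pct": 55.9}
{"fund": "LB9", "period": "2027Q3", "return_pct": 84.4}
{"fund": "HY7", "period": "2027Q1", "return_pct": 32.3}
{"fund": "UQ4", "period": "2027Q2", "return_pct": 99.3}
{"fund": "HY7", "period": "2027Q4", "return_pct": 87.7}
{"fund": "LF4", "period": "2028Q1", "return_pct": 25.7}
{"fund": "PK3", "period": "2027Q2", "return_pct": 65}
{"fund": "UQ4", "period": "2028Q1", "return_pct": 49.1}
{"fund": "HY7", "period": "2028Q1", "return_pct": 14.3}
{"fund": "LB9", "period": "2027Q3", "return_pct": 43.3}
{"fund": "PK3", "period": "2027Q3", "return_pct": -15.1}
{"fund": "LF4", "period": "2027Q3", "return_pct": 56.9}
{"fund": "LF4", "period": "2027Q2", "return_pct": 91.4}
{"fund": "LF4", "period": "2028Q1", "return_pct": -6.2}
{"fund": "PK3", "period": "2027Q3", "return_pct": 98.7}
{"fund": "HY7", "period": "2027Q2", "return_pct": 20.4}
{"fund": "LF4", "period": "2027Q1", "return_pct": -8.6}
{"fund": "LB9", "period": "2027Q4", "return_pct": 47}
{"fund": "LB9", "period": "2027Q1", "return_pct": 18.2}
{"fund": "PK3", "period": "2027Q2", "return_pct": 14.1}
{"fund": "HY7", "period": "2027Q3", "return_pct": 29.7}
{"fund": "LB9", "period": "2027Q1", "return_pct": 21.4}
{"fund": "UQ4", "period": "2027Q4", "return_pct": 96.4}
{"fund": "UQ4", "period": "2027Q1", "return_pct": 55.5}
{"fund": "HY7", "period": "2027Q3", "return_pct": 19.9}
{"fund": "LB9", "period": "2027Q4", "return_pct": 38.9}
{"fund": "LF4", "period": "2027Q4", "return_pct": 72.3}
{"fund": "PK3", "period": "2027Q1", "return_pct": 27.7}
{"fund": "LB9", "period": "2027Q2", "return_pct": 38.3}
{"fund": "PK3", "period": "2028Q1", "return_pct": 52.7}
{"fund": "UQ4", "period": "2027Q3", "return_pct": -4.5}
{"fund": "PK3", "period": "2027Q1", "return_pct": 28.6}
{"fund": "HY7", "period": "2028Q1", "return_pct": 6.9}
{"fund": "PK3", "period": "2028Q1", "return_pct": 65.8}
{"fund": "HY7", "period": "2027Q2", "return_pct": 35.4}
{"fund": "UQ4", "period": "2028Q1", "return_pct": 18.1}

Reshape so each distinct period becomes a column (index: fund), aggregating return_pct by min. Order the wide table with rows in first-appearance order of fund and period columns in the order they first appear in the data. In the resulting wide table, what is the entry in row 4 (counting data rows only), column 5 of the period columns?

-6.2

With rows in first-appearance order of fund, row 4 is fund=LF4. period columns in first-appearance order: 2027Q3, 2027Q4, 2027Q2, 2027Q1, 2028Q1; column 5 is 2028Q1.
Long rows with fund=LF4, period=2028Q1: min(25.7, -6.2) = -6.2.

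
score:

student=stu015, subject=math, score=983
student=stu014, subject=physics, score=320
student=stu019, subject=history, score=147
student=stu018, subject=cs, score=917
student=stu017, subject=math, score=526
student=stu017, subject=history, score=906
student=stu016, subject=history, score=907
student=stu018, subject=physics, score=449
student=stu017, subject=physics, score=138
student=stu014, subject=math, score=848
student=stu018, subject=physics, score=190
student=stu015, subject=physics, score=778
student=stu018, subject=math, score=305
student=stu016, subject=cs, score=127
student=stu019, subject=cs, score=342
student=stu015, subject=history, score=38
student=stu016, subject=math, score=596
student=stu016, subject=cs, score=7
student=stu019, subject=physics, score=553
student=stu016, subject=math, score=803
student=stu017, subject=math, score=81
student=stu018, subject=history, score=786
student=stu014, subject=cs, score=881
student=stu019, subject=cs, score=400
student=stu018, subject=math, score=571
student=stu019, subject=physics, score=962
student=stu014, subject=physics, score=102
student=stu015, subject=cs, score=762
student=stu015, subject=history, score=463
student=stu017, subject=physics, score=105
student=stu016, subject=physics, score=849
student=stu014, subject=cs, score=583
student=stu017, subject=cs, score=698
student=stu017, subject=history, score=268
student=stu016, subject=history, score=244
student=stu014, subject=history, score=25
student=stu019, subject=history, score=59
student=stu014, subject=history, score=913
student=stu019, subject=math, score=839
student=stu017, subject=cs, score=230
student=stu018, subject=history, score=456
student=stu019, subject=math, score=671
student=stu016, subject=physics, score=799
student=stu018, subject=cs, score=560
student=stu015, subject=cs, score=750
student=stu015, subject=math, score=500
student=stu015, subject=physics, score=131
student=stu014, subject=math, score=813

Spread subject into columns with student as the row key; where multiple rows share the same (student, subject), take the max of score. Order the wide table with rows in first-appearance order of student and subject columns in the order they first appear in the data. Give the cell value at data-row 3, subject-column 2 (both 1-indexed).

With rows in first-appearance order of student, row 3 is student=stu019. subject columns in first-appearance order: math, physics, history, cs; column 2 is physics.
Long rows with student=stu019, subject=physics: max(553, 962) = 962.

962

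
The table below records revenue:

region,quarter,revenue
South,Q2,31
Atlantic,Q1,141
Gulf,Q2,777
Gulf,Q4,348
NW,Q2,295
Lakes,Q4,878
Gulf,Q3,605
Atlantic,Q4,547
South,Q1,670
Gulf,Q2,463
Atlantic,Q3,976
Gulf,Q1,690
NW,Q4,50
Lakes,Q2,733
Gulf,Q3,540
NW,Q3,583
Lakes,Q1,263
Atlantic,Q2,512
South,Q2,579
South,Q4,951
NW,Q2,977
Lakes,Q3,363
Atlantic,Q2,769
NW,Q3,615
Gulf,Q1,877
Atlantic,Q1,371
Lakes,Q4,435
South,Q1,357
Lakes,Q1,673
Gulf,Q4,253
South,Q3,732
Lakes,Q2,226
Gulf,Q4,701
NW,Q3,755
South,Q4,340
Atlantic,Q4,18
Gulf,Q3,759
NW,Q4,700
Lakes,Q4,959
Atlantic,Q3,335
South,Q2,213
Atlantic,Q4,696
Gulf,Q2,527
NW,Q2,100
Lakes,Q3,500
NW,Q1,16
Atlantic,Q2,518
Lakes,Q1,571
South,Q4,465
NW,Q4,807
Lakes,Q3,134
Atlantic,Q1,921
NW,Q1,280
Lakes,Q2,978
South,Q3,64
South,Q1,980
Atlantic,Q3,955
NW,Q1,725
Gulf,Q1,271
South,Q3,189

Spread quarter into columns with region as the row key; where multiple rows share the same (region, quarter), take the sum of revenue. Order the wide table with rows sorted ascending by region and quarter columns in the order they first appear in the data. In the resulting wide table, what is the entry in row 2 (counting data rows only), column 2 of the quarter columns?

With rows sorted ascending by region, row 2 is region=Gulf. quarter columns in first-appearance order: Q2, Q1, Q4, Q3; column 2 is Q1.
Long rows with region=Gulf, quarter=Q1: 690 + 877 + 271 = 1838.

1838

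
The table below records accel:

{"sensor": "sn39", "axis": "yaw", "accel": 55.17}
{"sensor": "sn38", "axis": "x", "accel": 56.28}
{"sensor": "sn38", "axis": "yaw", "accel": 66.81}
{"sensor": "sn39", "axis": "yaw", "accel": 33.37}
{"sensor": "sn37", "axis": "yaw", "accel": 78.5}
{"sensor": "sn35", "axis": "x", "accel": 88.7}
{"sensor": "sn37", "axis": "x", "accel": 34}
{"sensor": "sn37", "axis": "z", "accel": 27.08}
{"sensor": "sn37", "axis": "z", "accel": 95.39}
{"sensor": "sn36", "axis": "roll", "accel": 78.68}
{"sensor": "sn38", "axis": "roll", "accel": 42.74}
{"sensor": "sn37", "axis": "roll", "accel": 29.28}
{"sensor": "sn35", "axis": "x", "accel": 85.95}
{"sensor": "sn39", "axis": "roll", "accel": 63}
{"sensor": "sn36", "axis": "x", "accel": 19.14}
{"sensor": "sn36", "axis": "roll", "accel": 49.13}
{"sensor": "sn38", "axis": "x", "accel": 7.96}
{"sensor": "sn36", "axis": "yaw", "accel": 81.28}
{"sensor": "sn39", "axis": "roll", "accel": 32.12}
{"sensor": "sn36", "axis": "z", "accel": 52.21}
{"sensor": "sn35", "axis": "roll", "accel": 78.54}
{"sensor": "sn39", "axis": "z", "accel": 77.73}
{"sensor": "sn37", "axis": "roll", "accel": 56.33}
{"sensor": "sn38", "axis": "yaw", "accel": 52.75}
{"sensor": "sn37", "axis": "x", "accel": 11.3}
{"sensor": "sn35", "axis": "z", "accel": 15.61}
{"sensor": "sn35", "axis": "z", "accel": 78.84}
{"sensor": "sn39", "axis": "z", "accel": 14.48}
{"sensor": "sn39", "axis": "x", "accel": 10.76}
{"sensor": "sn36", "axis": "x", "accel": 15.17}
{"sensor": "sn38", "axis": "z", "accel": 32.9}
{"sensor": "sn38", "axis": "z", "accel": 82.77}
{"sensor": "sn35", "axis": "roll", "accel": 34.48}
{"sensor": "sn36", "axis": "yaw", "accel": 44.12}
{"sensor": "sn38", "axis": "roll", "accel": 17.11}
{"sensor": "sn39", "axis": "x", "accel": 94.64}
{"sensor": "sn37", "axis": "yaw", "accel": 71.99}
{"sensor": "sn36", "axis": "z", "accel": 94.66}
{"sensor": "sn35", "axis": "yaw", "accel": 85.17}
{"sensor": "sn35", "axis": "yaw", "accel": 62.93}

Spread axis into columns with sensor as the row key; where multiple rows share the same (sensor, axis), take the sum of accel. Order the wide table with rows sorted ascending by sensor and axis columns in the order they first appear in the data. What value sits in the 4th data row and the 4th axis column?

With rows sorted ascending by sensor, row 4 is sensor=sn38. axis columns in first-appearance order: yaw, x, z, roll; column 4 is roll.
Long rows with sensor=sn38, axis=roll: 42.74 + 17.11 = 59.85.

59.85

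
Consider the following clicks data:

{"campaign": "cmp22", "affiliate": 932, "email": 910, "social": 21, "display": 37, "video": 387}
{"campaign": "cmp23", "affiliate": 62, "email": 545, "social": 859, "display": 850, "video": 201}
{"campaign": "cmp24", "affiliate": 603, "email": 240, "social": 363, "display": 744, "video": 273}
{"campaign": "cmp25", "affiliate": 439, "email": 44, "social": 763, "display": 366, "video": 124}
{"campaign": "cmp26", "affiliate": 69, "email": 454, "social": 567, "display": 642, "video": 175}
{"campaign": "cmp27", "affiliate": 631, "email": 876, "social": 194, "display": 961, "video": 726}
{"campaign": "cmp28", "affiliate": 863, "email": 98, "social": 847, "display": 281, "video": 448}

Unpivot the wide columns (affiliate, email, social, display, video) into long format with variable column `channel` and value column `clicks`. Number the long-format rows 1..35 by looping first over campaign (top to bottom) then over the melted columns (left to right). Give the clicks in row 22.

35 rows total (7 × 5). Row 22: index ⌊(22-1)/5⌋ = 4 into campaign → cmp26; (22-1) mod 5 = 1 into the melted columns → email.
So row 22 is (cmp26, email, 454); clicks = 454.

454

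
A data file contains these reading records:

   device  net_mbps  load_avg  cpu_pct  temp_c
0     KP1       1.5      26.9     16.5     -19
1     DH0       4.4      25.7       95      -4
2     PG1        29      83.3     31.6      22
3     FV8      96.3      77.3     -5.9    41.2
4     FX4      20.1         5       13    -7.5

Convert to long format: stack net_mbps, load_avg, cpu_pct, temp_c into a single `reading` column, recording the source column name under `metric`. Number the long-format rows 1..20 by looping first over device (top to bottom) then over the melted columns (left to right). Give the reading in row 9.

20 rows total (5 × 4). Row 9: index ⌊(9-1)/4⌋ = 2 into device → PG1; (9-1) mod 4 = 0 into the melted columns → net_mbps.
So row 9 is (PG1, net_mbps, 29); reading = 29.

29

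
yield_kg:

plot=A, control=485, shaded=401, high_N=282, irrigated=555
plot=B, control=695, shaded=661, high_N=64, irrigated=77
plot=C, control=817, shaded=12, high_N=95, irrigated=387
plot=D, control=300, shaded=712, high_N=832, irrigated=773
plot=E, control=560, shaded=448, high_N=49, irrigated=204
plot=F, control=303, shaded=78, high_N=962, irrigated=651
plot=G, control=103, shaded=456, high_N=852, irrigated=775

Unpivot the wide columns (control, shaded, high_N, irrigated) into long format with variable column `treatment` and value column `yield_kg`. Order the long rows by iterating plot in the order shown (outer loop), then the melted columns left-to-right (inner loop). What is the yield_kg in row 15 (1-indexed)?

832

28 rows total (7 × 4). Row 15: index ⌊(15-1)/4⌋ = 3 into plot → D; (15-1) mod 4 = 2 into the melted columns → high_N.
So row 15 is (D, high_N, 832); yield_kg = 832.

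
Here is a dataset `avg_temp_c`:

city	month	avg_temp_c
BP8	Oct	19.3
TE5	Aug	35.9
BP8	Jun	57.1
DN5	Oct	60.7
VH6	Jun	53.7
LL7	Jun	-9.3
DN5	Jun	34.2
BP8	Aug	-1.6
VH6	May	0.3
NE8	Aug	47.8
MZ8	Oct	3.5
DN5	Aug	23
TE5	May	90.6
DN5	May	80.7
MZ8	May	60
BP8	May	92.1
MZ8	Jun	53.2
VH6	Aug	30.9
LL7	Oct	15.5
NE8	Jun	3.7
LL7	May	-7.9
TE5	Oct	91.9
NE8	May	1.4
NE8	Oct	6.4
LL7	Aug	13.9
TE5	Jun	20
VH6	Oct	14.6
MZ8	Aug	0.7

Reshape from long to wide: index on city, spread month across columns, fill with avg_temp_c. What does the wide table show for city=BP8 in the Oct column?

19.3

Wide layout: rows indexed by city, columns are the 4 distinct month values (Oct, Aug, Jun, May).
Cell (city=BP8, month=Oct) draws from the long row where city=BP8 and month=Oct, which has avg_temp_c=19.3.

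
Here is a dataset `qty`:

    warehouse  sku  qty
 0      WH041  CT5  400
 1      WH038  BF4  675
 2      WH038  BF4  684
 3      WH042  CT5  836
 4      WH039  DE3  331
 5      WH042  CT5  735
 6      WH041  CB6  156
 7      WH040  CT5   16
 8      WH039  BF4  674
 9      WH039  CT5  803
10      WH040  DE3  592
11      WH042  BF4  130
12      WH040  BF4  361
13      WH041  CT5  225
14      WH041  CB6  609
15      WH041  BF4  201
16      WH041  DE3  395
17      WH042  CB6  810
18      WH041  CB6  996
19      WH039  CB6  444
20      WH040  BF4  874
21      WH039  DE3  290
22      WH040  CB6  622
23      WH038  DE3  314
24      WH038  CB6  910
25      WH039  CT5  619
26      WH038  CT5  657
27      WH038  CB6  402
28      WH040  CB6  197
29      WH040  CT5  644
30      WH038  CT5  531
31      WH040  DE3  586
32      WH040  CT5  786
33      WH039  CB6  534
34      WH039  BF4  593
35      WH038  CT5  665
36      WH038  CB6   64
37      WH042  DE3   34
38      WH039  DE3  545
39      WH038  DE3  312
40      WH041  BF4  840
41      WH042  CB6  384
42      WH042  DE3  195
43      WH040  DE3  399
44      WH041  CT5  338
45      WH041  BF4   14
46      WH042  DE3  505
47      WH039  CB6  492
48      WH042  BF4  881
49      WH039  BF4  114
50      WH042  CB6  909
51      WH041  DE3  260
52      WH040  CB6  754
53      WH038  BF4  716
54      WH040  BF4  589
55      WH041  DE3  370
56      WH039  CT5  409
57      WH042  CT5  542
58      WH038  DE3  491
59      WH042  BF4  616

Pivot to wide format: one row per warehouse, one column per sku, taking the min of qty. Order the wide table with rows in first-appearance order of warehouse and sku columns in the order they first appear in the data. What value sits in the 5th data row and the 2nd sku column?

361

With rows in first-appearance order of warehouse, row 5 is warehouse=WH040. sku columns in first-appearance order: CT5, BF4, DE3, CB6; column 2 is BF4.
Long rows with warehouse=WH040, sku=BF4: min(361, 874, 589) = 361.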